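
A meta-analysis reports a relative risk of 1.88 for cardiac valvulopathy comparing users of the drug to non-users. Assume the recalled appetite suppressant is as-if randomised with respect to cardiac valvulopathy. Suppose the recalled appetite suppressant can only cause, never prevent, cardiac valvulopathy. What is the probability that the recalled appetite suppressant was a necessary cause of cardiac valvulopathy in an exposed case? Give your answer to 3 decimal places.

Under exogeneity and monotonicity, PN = (RR − 1) / RR = 1 − 1/RR.
PN = (1.88 − 1) / 1.88 = 0.88 / 1.88 ≈ 0.4681

PN ≈ 0.468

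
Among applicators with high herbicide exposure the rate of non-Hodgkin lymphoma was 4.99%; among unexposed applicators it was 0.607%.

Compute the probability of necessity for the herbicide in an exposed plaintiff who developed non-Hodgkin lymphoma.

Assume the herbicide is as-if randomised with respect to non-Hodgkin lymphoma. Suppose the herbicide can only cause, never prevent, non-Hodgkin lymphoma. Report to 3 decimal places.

PN ≈ 0.878

p₁ = 0.0499, p₀ = 0.00607.
Under exogeneity and monotonicity, PN = (p₁ − p₀) / p₁.
PN = (0.0499 − 0.00607) / 0.0499 = 0.04383 / 0.0499 ≈ 0.8784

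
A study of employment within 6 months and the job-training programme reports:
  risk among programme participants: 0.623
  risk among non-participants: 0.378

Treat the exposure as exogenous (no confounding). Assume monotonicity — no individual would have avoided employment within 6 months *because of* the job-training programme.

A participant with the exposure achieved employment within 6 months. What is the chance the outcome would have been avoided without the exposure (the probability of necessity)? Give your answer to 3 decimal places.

PN ≈ 0.393

Let p₁ = 0.623, p₀ = 0.378.
Under exogeneity and monotonicity, PN = (p₁ − p₀) / p₁.
PN = (0.623 − 0.378) / 0.623 = 0.245 / 0.623 ≈ 0.3933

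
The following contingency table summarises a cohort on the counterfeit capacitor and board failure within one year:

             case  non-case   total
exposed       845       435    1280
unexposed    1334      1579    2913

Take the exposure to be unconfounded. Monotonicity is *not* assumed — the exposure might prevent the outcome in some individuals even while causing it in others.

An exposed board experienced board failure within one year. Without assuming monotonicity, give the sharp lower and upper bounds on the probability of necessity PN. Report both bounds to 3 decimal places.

0.306 ≤ PN ≤ 0.821

p₁ = P(outcome | exposed) = 845/1280 = 0.66016
p₀ = P(outcome | unexposed) = 1334/2913 = 0.45795
Under exogeneity alone the bounds on PN are max{0,(p₁−p₀)/p₁} ≤ PN ≤ min{1,(1−p₀)/p₁}.
  lower = (p₁ − p₀)/p₁ = 0.20221 / 0.66016 ≈ 0.3063
  upper = min{1, (1 − p₀)/p₁} = 0.54205 / 0.66016 ≈ 0.8211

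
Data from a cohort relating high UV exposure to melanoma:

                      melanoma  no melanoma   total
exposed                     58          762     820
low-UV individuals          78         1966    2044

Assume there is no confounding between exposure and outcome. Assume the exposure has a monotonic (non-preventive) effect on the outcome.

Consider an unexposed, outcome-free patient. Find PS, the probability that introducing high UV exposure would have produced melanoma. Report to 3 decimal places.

PS ≈ 0.034

p₁ = P(outcome | exposed) = 58/820 = 0.070732
p₀ = P(outcome | unexposed) = 78/2044 = 0.03816
Under exogeneity and monotonicity, PS = (p₁ − p₀) / (1 − p₀).
PS = (0.070732 − 0.03816) / (1 − 0.03816) = 0.032571 / 0.96184 ≈ 0.0339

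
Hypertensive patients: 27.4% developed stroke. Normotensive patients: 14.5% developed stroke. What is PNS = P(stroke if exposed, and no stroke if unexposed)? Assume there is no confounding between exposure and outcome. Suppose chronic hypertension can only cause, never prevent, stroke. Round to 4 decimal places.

p₁ = 0.274, p₀ = 0.145.
Under exogeneity and monotonicity, PNS = p₁ − p₀.
PNS = 0.274 − 0.145 = 0.129

PNS ≈ 0.1290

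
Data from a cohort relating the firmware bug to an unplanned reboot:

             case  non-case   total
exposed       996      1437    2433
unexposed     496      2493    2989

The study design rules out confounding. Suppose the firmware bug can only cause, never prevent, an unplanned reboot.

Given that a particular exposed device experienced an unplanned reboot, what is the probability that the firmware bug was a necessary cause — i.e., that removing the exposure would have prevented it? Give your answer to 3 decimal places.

PN ≈ 0.595

p₁ = P(outcome | exposed) = 996/2433 = 0.40937
p₀ = P(outcome | unexposed) = 496/2989 = 0.16594
Under exogeneity and monotonicity, PN = (p₁ − p₀) / p₁.
PN = (0.40937 − 0.16594) / 0.40937 = 0.24343 / 0.40937 ≈ 0.5946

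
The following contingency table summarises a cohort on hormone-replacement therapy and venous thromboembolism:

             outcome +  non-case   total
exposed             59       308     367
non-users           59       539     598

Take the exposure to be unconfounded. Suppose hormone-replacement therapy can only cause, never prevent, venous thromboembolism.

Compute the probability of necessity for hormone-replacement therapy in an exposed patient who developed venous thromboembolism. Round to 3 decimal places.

p₁ = P(outcome | exposed) = 59/367 = 0.16076
p₀ = P(outcome | unexposed) = 59/598 = 0.098662
Under exogeneity and monotonicity, PN = (p₁ − p₀)/p₁.
PN = (0.16076 − 0.098662) / 0.16076 ≈ 0.3863

PN ≈ 0.386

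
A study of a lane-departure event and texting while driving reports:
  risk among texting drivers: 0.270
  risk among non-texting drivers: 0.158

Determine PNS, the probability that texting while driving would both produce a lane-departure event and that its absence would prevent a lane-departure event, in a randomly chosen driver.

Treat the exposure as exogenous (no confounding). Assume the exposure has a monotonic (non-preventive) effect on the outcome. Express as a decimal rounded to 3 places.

Let p₁ = 0.27, p₀ = 0.158.
Under exogeneity and monotonicity, PNS = p₁ − p₀.
PNS = 0.27 − 0.158 = 0.112

PNS ≈ 0.112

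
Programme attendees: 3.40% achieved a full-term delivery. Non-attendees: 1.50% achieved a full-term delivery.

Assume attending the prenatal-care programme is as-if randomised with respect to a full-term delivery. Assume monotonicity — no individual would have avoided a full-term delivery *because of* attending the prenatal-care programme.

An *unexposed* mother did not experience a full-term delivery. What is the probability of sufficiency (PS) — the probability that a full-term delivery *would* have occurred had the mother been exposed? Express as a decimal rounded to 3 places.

PS ≈ 0.019

p₁ = 0.034, p₀ = 0.015.
Under exogeneity and monotonicity, PS = (p₁ − p₀) / (1 − p₀).
PS = (0.034 − 0.015) / (1 − 0.015) = 0.019 / 0.985 ≈ 0.0193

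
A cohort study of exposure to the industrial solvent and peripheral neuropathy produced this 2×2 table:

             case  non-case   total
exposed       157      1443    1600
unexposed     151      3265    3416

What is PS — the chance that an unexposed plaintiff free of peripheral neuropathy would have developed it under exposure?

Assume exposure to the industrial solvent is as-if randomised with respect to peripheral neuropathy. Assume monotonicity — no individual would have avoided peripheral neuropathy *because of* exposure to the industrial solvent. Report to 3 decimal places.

PS ≈ 0.056

p₁ = P(outcome | exposed) = 157/1600 = 0.098125
p₀ = P(outcome | unexposed) = 151/3416 = 0.044204
Under exogeneity and monotonicity, PS = (p₁ − p₀)/(1 − p₀).
PS = (0.098125 − 0.044204) / 0.9558 ≈ 0.0564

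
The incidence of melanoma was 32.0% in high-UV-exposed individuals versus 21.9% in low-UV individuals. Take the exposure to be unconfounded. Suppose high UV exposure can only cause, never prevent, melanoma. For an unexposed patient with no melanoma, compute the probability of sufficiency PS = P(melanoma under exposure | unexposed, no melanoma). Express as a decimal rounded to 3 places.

p₁ = 0.32, p₀ = 0.219.
Under exogeneity and monotonicity, PS = (p₁ − p₀) / (1 − p₀).
PS = (0.32 − 0.219) / (1 − 0.219) = 0.101 / 0.781 ≈ 0.1293

PS ≈ 0.129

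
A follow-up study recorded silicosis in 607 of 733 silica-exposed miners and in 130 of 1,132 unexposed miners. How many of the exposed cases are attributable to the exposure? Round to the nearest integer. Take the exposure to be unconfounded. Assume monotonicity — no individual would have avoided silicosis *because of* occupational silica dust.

p₁ = P(outcome | exposed) = 607/733 = 0.8281
p₀ = P(outcome | unexposed) = 130/1132 = 0.11484
PN = (p₁ − p₀)/p₁ = (0.8281 − 0.11484) / 0.8281 ≈ 0.86132.
Attributable cases ≈ PN × (exposed cases) = 0.86132 × 607 ≈ 522.82.

about 523 cases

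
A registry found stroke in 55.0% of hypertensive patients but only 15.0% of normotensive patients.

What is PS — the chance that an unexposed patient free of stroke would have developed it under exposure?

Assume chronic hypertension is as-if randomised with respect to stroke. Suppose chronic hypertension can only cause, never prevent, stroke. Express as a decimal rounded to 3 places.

PS ≈ 0.471

p₁ = 0.55, p₀ = 0.15.
Under exogeneity and monotonicity, PS = (p₁ − p₀) / (1 − p₀).
PS = (0.55 − 0.15) / (1 − 0.15) = 0.4 / 0.85 ≈ 0.4706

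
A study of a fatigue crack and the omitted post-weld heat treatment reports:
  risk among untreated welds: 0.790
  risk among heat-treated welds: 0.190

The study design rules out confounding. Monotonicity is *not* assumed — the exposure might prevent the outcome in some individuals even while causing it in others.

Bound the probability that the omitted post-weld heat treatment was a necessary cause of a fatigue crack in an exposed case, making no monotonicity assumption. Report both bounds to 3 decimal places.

0.759 ≤ PN ≤ 1.000

Let p₁ = 0.79, p₀ = 0.19.
Under exogeneity alone the bounds on PN are max{0,(p₁−p₀)/p₁} ≤ PN ≤ min{1,(1−p₀)/p₁}.
  lower = (p₁ − p₀)/p₁ = 0.6 / 0.79 ≈ 0.7595
  upper = min{1, (1 − p₀)/p₁} = 0.81 / 0.79 ≈ 1.0253 → capped at 1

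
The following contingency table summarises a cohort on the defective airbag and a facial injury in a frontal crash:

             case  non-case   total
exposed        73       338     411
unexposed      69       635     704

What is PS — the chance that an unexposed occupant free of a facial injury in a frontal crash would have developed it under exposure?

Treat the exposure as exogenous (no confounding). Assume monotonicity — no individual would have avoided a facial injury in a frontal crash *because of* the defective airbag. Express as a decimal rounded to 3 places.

p₁ = P(outcome | exposed) = 73/411 = 0.17762
p₀ = P(outcome | unexposed) = 69/704 = 0.098011
Under exogeneity and monotonicity, PS = (p₁ − p₀)/(1 − p₀).
PS = (0.17762 − 0.098011) / 0.90199 ≈ 0.0883

PS ≈ 0.088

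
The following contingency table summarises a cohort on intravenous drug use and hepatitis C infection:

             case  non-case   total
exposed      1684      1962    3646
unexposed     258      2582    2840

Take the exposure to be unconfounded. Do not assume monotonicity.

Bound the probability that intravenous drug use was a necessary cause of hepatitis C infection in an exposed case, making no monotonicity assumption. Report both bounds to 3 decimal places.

p₁ = P(outcome | exposed) = 1684/3646 = 0.46188
p₀ = P(outcome | unexposed) = 258/2840 = 0.090845
Under exogeneity alone the bounds on PN are max{0,(p₁−p₀)/p₁} ≤ PN ≤ min{1,(1−p₀)/p₁}.
  lower = (p₁ − p₀)/p₁ = 0.37103 / 0.46188 ≈ 0.8033
  upper = min{1, (1 − p₀)/p₁} = 0.90915 / 0.46188 ≈ 1.9684 → capped at 1

0.803 ≤ PN ≤ 1.000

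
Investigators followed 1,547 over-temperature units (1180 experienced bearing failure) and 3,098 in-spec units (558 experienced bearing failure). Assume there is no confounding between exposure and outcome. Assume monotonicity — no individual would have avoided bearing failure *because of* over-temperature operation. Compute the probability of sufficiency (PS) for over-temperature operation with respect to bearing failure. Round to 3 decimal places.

p₁ = P(outcome | exposed) = 1180/1547 = 0.76277
p₀ = P(outcome | unexposed) = 558/3098 = 0.18012
Under exogeneity and monotonicity, PS = (p₁ − p₀) / (1 − p₀).
PS = (0.76277 − 0.18012) / (1 − 0.18012) = 0.58265 / 0.81988 ≈ 0.7107

PS ≈ 0.711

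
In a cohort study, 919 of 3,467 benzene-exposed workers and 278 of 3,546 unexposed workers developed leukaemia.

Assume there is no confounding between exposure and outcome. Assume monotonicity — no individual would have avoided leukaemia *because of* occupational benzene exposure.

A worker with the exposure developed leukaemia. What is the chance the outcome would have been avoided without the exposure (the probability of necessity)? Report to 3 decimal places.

p₁ = P(outcome | exposed) = 919/3467 = 0.26507
p₀ = P(outcome | unexposed) = 278/3546 = 0.078398
Under exogeneity and monotonicity, PN = (p₁ − p₀) / p₁.
PN = (0.26507 − 0.078398) / 0.26507 = 0.18667 / 0.26507 ≈ 0.7042

PN ≈ 0.704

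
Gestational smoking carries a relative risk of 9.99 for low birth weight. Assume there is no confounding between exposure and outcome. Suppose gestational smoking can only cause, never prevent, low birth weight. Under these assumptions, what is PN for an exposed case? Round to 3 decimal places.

Under exogeneity and monotonicity, PN = (RR − 1) / RR = 1 − 1/RR.
PN = (9.99 − 1) / 9.99 = 8.99 / 9.99 ≈ 0.8999

PN ≈ 0.900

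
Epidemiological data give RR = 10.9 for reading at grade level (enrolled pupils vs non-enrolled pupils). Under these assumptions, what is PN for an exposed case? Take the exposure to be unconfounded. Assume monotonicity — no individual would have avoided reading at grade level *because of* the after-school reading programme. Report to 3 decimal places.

Under exogeneity and monotonicity, PN = (RR − 1) / RR = 1 − 1/RR.
PN = (10.9 − 1) / 10.9 = 9.9 / 10.9 ≈ 0.9083

PN ≈ 0.908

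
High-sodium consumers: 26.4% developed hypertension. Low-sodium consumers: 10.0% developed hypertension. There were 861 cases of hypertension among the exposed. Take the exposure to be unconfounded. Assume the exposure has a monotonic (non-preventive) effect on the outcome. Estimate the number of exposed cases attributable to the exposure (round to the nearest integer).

about 535 cases

p₁ = 0.264, p₀ = 0.1.
PN = (p₁ − p₀)/p₁ = (0.264 − 0.1) / 0.264 ≈ 0.62121.
Attributable cases ≈ PN × (exposed cases) = 0.62121 × 861 ≈ 534.86.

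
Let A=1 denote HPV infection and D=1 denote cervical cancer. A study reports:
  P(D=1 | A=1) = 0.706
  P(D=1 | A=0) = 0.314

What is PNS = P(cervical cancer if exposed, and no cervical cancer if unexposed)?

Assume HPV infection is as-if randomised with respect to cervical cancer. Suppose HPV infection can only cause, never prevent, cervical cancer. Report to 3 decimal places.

PNS ≈ 0.392

Let p₁ = 0.706, p₀ = 0.314.
Under exogeneity and monotonicity, PNS = p₁ − p₀.
PNS = 0.706 − 0.314 = 0.392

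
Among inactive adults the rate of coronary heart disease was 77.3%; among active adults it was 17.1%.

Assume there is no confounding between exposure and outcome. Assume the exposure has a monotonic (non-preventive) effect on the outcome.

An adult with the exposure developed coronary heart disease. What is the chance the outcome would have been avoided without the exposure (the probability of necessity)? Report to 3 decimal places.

PN ≈ 0.779

p₁ = 0.773, p₀ = 0.171.
Under exogeneity and monotonicity, PN = (p₁ − p₀) / p₁.
PN = (0.773 − 0.171) / 0.773 = 0.602 / 0.773 ≈ 0.7788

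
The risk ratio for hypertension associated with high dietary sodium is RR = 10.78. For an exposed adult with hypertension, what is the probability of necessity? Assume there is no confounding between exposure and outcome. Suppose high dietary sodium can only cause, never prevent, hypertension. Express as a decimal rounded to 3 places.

Under exogeneity and monotonicity, PN = (RR − 1) / RR = 1 − 1/RR.
PN = (10.78 − 1) / 10.78 = 9.78 / 10.78 ≈ 0.9072

PN ≈ 0.907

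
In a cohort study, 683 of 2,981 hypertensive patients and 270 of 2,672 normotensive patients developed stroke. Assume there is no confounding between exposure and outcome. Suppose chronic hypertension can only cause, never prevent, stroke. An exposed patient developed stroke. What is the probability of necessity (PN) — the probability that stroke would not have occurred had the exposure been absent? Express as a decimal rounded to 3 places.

p₁ = P(outcome | exposed) = 683/2981 = 0.22912
p₀ = P(outcome | unexposed) = 270/2672 = 0.10105
Under exogeneity and monotonicity, PN = (p₁ − p₀) / p₁.
PN = (0.22912 − 0.10105) / 0.22912 = 0.12807 / 0.22912 ≈ 0.5590

PN ≈ 0.559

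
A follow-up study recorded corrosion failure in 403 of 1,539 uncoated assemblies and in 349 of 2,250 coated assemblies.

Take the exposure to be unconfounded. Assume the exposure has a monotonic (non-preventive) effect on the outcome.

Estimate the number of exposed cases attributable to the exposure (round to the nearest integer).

about 164 cases

p₁ = P(outcome | exposed) = 403/1539 = 0.26186
p₀ = P(outcome | unexposed) = 349/2250 = 0.15511
PN = (p₁ − p₀)/p₁ = (0.26186 − 0.15511) / 0.26186 ≈ 0.40765.
Attributable cases ≈ PN × (exposed cases) = 0.40765 × 403 ≈ 164.28.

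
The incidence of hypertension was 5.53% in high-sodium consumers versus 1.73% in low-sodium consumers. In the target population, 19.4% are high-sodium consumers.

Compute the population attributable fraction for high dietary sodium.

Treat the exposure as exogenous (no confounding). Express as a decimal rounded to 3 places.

p₁ = 0.0553, p₀ = 0.0173.
Overall risk P(Y=1) = π·p₁ + (1−π)·p₀ = 0.194×0.0553 + 0.806×0.0173 = 0.024672.
Under exogeneity, PAF = [P(Y=1) − p₀] / P(Y=1).
PAF = (0.024672 − 0.0173) / 0.024672 ≈ 0.2988

PAF ≈ 0.299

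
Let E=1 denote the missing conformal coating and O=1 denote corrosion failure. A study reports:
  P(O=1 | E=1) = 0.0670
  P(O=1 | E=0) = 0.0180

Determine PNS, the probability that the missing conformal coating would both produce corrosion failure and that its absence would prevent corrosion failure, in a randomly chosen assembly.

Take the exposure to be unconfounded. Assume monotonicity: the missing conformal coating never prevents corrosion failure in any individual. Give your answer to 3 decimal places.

Let p₁ = 0.067, p₀ = 0.018.
Under exogeneity and monotonicity, PNS = p₁ − p₀.
PNS = 0.067 − 0.018 = 0.049

PNS ≈ 0.049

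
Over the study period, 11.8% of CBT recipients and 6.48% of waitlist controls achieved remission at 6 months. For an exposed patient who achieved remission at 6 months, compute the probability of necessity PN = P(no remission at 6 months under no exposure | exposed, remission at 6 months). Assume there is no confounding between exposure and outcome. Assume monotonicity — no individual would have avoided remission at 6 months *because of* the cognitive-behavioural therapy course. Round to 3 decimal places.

PN ≈ 0.451

p₁ = 0.118, p₀ = 0.0648.
Under exogeneity and monotonicity, PN = (p₁ − p₀) / p₁.
PN = (0.118 − 0.0648) / 0.118 = 0.0532 / 0.118 ≈ 0.4508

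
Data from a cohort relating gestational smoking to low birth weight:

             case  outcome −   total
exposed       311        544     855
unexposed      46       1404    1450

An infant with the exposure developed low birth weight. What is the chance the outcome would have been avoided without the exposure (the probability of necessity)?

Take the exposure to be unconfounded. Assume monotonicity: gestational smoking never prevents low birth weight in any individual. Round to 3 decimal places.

p₁ = P(outcome | exposed) = 311/855 = 0.36374
p₀ = P(outcome | unexposed) = 46/1450 = 0.031724
Under exogeneity and monotonicity, PN = (p₁ − p₀) / p₁.
PN = (0.36374 − 0.031724) / 0.36374 = 0.33202 / 0.36374 ≈ 0.9128

PN ≈ 0.913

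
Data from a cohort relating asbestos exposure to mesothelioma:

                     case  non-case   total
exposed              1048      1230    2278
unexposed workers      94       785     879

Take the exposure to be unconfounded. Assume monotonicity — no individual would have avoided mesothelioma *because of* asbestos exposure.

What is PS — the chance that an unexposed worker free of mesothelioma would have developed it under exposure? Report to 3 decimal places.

PS ≈ 0.395

p₁ = P(outcome | exposed) = 1048/2278 = 0.46005
p₀ = P(outcome | unexposed) = 94/879 = 0.10694
Under exogeneity and monotonicity, PS = (p₁ − p₀)/(1 − p₀).
PS = (0.46005 − 0.10694) / 0.89306 ≈ 0.3954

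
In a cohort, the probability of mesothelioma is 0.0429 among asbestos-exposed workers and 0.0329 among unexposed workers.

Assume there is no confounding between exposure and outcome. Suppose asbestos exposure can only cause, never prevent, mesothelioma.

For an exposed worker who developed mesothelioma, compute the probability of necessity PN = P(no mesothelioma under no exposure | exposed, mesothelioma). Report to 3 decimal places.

Let p₁ = 0.0429, p₀ = 0.0329.
Under exogeneity and monotonicity, PN = (p₁ − p₀) / p₁.
PN = (0.0429 − 0.0329) / 0.0429 = 0.01 / 0.0429 ≈ 0.2331

PN ≈ 0.233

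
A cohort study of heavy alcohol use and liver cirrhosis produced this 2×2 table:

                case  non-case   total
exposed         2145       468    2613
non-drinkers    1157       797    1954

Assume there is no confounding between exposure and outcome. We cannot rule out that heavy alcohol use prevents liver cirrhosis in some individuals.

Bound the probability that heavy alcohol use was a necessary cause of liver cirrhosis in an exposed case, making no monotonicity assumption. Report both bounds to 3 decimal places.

p₁ = P(outcome | exposed) = 2145/2613 = 0.8209
p₀ = P(outcome | unexposed) = 1157/1954 = 0.59212
Under exogeneity alone the bounds on PN are max{0,(p₁−p₀)/p₁} ≤ PN ≤ min{1,(1−p₀)/p₁}.
  lower = (p₁ − p₀)/p₁ = 0.22878 / 0.8209 ≈ 0.2787
  upper = min{1, (1 − p₀)/p₁} = 0.40788 / 0.8209 ≈ 0.4969

0.279 ≤ PN ≤ 0.497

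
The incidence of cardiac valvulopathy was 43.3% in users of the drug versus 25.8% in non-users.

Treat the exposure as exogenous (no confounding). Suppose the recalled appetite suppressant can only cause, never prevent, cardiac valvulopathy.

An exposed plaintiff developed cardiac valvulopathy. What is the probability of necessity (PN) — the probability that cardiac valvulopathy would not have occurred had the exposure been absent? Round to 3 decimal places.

PN ≈ 0.404

p₁ = 0.433, p₀ = 0.258.
Under exogeneity and monotonicity, PN = (p₁ − p₀) / p₁.
PN = (0.433 − 0.258) / 0.433 = 0.175 / 0.433 ≈ 0.4042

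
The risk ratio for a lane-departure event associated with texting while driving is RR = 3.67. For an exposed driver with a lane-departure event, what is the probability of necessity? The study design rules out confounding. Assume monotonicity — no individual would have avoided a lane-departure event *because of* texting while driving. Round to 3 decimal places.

Under exogeneity and monotonicity, PN = (RR − 1) / RR = 1 − 1/RR.
PN = (3.67 − 1) / 3.67 = 2.67 / 3.67 ≈ 0.7275

PN ≈ 0.728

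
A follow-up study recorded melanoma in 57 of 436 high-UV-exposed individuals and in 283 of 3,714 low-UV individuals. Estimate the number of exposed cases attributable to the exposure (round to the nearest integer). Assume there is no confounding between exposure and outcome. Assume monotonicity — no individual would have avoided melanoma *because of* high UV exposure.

about 24 cases

p₁ = P(outcome | exposed) = 57/436 = 0.13073
p₀ = P(outcome | unexposed) = 283/3714 = 0.076198
PN = (p₁ − p₀)/p₁ = (0.13073 − 0.076198) / 0.13073 ≈ 0.41715.
Attributable cases ≈ PN × (exposed cases) = 0.41715 × 57 ≈ 23.78.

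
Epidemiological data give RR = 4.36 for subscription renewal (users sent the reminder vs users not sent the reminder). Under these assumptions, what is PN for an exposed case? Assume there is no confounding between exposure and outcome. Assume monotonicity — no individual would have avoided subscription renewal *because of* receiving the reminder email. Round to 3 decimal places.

PN ≈ 0.771

Under exogeneity and monotonicity, PN = (RR − 1) / RR = 1 − 1/RR.
PN = (4.36 − 1) / 4.36 = 3.36 / 4.36 ≈ 0.7706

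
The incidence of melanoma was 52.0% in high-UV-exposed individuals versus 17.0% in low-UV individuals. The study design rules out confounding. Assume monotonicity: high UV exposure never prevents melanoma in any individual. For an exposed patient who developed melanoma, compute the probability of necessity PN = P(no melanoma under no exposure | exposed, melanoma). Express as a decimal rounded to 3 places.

PN ≈ 0.673

p₁ = 0.52, p₀ = 0.17.
Under exogeneity and monotonicity, PN = (p₁ − p₀) / p₁.
PN = (0.52 − 0.17) / 0.52 = 0.35 / 0.52 ≈ 0.6731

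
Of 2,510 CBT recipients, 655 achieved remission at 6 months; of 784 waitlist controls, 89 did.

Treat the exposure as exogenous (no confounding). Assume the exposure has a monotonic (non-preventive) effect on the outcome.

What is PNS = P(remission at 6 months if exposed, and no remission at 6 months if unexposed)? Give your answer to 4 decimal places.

PNS ≈ 0.1474

p₁ = P(outcome | exposed) = 655/2510 = 0.26096
p₀ = P(outcome | unexposed) = 89/784 = 0.11352
Under exogeneity and monotonicity, PNS = p₁ − p₀.
PNS = 0.26096 − 0.11352 = 0.14744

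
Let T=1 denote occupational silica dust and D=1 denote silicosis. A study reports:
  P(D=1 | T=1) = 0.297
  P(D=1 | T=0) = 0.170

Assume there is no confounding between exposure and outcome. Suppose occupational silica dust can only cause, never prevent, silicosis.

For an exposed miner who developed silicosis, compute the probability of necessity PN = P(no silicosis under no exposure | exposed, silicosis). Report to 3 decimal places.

Let p₁ = 0.297, p₀ = 0.17.
Under exogeneity and monotonicity, PN = (p₁ − p₀) / p₁.
PN = (0.297 − 0.17) / 0.297 = 0.127 / 0.297 ≈ 0.4276

PN ≈ 0.428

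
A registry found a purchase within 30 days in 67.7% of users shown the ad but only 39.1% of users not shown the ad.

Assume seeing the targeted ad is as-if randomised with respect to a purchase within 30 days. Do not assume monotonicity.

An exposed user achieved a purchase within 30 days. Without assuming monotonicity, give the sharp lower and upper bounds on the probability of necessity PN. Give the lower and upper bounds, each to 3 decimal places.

0.422 ≤ PN ≤ 0.900

p₁ = 0.677, p₀ = 0.391.
Under exogeneity alone the bounds on PN are max{0,(p₁−p₀)/p₁} ≤ PN ≤ min{1,(1−p₀)/p₁}.
  lower = (p₁ − p₀)/p₁ = 0.286 / 0.677 ≈ 0.4225
  upper = min{1, (1 − p₀)/p₁} = 0.609 / 0.677 ≈ 0.8996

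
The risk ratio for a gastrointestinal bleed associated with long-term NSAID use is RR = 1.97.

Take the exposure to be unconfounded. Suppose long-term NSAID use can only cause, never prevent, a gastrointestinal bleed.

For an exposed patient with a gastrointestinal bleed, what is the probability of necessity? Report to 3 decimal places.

PN ≈ 0.492

Under exogeneity and monotonicity, PN = (RR − 1) / RR = 1 − 1/RR.
PN = (1.97 − 1) / 1.97 = 0.97 / 1.97 ≈ 0.4924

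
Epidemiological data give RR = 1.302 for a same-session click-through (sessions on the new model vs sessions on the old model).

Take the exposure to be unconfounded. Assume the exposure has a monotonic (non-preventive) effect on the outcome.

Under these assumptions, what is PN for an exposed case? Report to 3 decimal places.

PN ≈ 0.232

Under exogeneity and monotonicity, PN = (RR − 1) / RR = 1 − 1/RR.
PN = (1.302 − 1) / 1.302 = 0.302 / 1.302 ≈ 0.2320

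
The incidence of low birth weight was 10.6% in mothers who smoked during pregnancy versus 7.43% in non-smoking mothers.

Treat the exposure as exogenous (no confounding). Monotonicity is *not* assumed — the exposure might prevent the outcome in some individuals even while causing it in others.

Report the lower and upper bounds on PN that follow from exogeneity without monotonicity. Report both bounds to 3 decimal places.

0.299 ≤ PN ≤ 1.000

p₁ = 0.106, p₀ = 0.0743.
Under exogeneity alone the bounds on PN are max{0,(p₁−p₀)/p₁} ≤ PN ≤ min{1,(1−p₀)/p₁}.
  lower = (p₁ − p₀)/p₁ = 0.0317 / 0.106 ≈ 0.2991
  upper = min{1, (1 − p₀)/p₁} = 0.9257 / 0.106 ≈ 8.7330 → capped at 1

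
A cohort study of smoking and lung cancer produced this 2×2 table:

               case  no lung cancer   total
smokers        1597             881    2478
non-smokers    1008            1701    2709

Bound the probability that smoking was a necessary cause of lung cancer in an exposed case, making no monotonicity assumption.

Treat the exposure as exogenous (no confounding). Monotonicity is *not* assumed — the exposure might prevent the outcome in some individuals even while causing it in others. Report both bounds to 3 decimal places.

0.423 ≤ PN ≤ 0.974

p₁ = P(outcome | exposed) = 1597/2478 = 0.64447
p₀ = P(outcome | unexposed) = 1008/2709 = 0.37209
Under exogeneity alone the bounds on PN are max{0,(p₁−p₀)/p₁} ≤ PN ≤ min{1,(1−p₀)/p₁}.
  lower = (p₁ − p₀)/p₁ = 0.27238 / 0.64447 ≈ 0.4226
  upper = min{1, (1 − p₀)/p₁} = 0.62791 / 0.64447 ≈ 0.9743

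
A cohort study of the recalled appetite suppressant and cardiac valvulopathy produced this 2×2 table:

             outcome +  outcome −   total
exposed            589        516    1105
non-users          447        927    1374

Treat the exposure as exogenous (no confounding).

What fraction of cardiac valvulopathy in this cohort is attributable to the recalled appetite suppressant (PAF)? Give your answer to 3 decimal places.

p₁ = P(outcome | exposed) = 589/1105 = 0.53303
p₀ = P(outcome | unexposed) = 447/1374 = 0.32533
Exposure prevalence π = 1105/2479 = 0.44574; overall risk P(Y=1) = 0.41791.
Under exogeneity, PAF = [P(Y=1) − p₀]/P(Y=1).
PAF = (0.41791 − 0.32533) / 0.41791 ≈ 0.2215

PAF ≈ 0.222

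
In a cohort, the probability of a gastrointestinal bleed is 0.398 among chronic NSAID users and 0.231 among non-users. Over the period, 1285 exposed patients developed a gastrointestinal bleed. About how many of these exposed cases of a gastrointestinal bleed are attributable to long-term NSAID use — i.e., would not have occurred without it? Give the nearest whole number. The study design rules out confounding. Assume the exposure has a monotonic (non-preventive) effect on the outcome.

Let p₁ = 0.398, p₀ = 0.231.
PN = (p₁ − p₀)/p₁ = (0.398 − 0.231) / 0.398 ≈ 0.41960.
Attributable cases ≈ PN × (exposed cases) = 0.41960 × 1285 ≈ 539.18.

about 539 cases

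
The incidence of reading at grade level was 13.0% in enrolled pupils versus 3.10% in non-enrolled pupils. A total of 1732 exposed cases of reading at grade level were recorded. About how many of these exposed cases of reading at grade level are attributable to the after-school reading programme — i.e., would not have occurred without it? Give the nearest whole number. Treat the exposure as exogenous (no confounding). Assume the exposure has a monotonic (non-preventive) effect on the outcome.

p₁ = 0.13, p₀ = 0.031.
PN = (p₁ − p₀)/p₁ = (0.13 − 0.031) / 0.13 ≈ 0.76154.
Attributable cases ≈ PN × (exposed cases) = 0.76154 × 1732 ≈ 1318.98.

about 1319 cases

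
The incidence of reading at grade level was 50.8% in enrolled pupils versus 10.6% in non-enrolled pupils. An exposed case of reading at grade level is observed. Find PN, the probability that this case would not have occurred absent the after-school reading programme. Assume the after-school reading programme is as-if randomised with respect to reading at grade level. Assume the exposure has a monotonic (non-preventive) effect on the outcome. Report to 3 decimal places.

PN ≈ 0.791

p₁ = 0.508, p₀ = 0.106.
Under exogeneity and monotonicity, PN = (p₁ − p₀) / p₁.
PN = (0.508 − 0.106) / 0.508 = 0.402 / 0.508 ≈ 0.7913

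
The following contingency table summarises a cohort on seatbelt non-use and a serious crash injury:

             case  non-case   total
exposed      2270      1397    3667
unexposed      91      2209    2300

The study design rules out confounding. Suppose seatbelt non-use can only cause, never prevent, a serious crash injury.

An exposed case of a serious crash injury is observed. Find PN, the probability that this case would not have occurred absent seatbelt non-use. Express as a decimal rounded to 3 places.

p₁ = P(outcome | exposed) = 2270/3667 = 0.61903
p₀ = P(outcome | unexposed) = 91/2300 = 0.039565
Under exogeneity and monotonicity, PN = (p₁ − p₀)/p₁.
PN = (0.61903 − 0.039565) / 0.61903 ≈ 0.9361

PN ≈ 0.936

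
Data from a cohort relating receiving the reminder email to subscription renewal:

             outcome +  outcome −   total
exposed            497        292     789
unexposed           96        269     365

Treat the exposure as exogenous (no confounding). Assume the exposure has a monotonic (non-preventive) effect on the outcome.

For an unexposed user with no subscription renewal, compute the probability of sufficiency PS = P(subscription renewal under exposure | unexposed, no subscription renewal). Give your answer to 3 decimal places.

PS ≈ 0.498

p₁ = P(outcome | exposed) = 497/789 = 0.62991
p₀ = P(outcome | unexposed) = 96/365 = 0.26301
Under exogeneity and monotonicity, PS = (p₁ − p₀)/(1 − p₀).
PS = (0.62991 − 0.26301) / 0.73699 ≈ 0.4978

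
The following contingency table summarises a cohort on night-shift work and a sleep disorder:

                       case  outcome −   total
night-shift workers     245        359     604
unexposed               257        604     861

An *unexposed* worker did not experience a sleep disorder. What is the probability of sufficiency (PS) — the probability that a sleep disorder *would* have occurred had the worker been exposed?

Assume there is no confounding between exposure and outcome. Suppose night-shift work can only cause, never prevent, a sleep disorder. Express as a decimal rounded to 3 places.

PS ≈ 0.153

p₁ = P(outcome | exposed) = 245/604 = 0.40563
p₀ = P(outcome | unexposed) = 257/861 = 0.29849
Under exogeneity and monotonicity, PS = (p₁ − p₀)/(1 − p₀).
PS = (0.40563 − 0.29849) / 0.70151 ≈ 0.1527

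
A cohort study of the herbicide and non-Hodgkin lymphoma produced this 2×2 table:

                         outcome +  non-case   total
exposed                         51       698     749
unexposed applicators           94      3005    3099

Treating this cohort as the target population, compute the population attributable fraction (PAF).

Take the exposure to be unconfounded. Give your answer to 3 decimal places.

p₁ = P(outcome | exposed) = 51/749 = 0.068091
p₀ = P(outcome | unexposed) = 94/3099 = 0.030332
Exposure prevalence π = 749/3848 = 0.19465; overall risk P(Y=1) = 0.037682.
Under exogeneity, PAF = [P(Y=1) − p₀]/P(Y=1).
PAF = (0.037682 − 0.030332) / 0.037682 ≈ 0.1950

PAF ≈ 0.195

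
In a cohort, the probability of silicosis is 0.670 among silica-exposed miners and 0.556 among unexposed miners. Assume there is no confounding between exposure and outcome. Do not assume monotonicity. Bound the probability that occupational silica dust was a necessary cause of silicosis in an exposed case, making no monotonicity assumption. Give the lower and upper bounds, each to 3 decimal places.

0.170 ≤ PN ≤ 0.663

Let p₁ = 0.67, p₀ = 0.556.
Under exogeneity alone the bounds on PN are max{0,(p₁−p₀)/p₁} ≤ PN ≤ min{1,(1−p₀)/p₁}.
  lower = (p₁ − p₀)/p₁ = 0.114 / 0.67 ≈ 0.1701
  upper = min{1, (1 − p₀)/p₁} = 0.444 / 0.67 ≈ 0.6627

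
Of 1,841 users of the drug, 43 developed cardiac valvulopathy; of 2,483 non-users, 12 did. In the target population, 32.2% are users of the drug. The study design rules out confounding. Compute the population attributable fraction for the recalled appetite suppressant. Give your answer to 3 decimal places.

p₁ = P(outcome | exposed) = 43/1841 = 0.023357
p₀ = P(outcome | unexposed) = 12/2483 = 0.0048329
Overall risk P(Y=1) = π·p₁ + (1−π)·p₀ = 0.322×0.023357 + 0.678×0.0048329 = 0.010798.
Under exogeneity, PAF = [P(Y=1) − p₀] / P(Y=1).
PAF = (0.010798 − 0.0048329) / 0.010798 ≈ 0.5524

PAF ≈ 0.552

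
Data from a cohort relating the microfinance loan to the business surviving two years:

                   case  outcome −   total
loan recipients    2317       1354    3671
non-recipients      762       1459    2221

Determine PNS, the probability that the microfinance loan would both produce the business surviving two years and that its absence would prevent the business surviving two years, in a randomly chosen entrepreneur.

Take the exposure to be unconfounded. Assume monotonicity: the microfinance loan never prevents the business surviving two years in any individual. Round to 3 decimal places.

p₁ = P(outcome | exposed) = 2317/3671 = 0.63116
p₀ = P(outcome | unexposed) = 762/2221 = 0.34309
Under exogeneity and monotonicity, PNS = p₁ − p₀.
PNS = 0.63116 − 0.34309 = 0.28807

PNS ≈ 0.288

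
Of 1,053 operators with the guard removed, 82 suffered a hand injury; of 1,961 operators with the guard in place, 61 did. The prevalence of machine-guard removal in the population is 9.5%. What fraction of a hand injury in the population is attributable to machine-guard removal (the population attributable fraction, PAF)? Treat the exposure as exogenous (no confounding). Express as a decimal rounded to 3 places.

p₁ = P(outcome | exposed) = 82/1053 = 0.077873
p₀ = P(outcome | unexposed) = 61/1961 = 0.031107
Overall risk P(Y=1) = π·p₁ + (1−π)·p₀ = 0.095×0.077873 + 0.905×0.031107 = 0.035549.
Under exogeneity, PAF = [P(Y=1) − p₀] / P(Y=1).
PAF = (0.035549 − 0.031107) / 0.035549 ≈ 0.1250

PAF ≈ 0.125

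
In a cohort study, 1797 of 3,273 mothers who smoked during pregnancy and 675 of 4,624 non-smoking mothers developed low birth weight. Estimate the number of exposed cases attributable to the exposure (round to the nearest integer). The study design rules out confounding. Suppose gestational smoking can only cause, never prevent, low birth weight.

about 1319 cases

p₁ = P(outcome | exposed) = 1797/3273 = 0.54904
p₀ = P(outcome | unexposed) = 675/4624 = 0.14598
PN = (p₁ − p₀)/p₁ = (0.54904 − 0.14598) / 0.54904 ≈ 0.73412.
Attributable cases ≈ PN × (exposed cases) = 0.73412 × 1797 ≈ 1319.22.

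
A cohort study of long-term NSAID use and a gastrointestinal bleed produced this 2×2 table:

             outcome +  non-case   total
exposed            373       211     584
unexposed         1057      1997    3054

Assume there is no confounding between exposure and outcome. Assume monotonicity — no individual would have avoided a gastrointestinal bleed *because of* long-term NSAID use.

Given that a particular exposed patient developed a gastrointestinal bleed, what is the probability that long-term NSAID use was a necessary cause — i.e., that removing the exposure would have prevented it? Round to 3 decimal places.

p₁ = P(outcome | exposed) = 373/584 = 0.6387
p₀ = P(outcome | unexposed) = 1057/3054 = 0.3461
Under exogeneity and monotonicity, PN = (p₁ − p₀)/p₁.
PN = (0.6387 − 0.3461) / 0.6387 ≈ 0.4581

PN ≈ 0.458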